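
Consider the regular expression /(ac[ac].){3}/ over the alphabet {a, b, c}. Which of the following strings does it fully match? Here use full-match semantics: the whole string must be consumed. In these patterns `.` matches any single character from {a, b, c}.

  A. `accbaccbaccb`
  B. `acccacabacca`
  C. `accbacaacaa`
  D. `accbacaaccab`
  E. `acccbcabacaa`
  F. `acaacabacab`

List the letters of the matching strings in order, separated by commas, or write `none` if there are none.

A. `accbaccbaccb` → match
B. `acccacabacca` → match
C. `accbacaacaa` → no match
D. `accbacaaccab` → no match
E. `acccbcabacaa` → no match
F. `acaacabacab` → no match

A, B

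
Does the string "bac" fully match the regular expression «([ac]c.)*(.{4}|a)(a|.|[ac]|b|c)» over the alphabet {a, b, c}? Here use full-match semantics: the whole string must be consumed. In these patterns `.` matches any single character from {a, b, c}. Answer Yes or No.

No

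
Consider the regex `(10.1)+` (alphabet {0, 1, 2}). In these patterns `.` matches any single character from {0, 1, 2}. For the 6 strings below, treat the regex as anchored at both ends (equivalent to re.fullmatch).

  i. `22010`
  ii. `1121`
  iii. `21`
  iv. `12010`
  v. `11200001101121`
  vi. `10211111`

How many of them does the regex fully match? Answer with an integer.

0

i. `22010` → no match — must start with `10`
ii. `1121` → no match — must start with `10`
iii. `21` → no match — must start with `10`
iv. `12010` → no match — must start with `10`
v → no match — must start with `10`
vi. `10211111` → no match
Total matched: 0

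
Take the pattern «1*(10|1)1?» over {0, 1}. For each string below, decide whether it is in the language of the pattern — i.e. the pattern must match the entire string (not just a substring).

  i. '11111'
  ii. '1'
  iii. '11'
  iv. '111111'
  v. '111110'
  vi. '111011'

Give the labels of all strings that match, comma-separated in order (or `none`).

i → match
ii → match
iii → match
iv → match
v → match
vi → no match

i, ii, iii, iv, v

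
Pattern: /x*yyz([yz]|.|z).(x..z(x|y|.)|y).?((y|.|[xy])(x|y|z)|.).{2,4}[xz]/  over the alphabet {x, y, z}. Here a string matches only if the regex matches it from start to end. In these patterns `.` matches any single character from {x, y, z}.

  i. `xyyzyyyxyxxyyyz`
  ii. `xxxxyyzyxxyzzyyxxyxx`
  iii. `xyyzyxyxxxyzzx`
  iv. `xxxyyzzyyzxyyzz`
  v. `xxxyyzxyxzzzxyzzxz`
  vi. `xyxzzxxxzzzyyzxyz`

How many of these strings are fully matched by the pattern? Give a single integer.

i → match
ii → match
iii → match
iv → match
v → match
vi → no match
Total matched: 5

5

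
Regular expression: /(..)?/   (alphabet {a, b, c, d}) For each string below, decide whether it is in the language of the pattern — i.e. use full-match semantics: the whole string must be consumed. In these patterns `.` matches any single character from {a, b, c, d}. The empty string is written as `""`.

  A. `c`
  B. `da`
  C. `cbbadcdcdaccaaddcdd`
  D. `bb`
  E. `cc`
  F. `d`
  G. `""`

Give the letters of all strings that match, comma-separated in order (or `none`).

B, D, E, G

A → no match
B → match
C → no match
D → match
E → match
F → no match
G → match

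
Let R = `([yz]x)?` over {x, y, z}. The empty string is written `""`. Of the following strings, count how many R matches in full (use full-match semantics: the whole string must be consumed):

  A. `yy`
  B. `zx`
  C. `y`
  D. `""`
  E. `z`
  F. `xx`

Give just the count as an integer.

A → no match
B → match
C → no match
D → match
E → no match
F → no match
Total matched: 2

2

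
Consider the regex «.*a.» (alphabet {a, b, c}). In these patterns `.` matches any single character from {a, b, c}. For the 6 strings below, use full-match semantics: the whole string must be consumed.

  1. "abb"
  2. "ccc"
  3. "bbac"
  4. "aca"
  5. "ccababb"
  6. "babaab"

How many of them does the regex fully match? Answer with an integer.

2

1 → no match
2 → no match
3 → match
4 → no match
5 → no match
6 → match
Total matched: 2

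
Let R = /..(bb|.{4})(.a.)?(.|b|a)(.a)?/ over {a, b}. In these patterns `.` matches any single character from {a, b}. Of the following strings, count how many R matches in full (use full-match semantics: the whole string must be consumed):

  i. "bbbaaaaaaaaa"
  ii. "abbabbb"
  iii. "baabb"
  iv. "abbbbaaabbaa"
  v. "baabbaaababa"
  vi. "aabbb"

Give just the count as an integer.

i → match
ii → match
iii → no match
iv → match
v → match
vi → match
Total matched: 5

5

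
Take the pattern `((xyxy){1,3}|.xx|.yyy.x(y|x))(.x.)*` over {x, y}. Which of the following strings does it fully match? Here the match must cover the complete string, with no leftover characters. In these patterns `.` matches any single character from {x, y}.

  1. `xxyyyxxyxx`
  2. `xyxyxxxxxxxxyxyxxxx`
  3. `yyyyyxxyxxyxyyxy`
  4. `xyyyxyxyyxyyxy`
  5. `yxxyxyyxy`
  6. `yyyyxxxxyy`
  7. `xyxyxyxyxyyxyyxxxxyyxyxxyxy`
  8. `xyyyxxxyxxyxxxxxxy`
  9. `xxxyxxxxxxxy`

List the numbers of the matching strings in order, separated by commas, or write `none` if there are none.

3, 5, 9

1 → no match
2 → no match
3 → match
4 → no match
5 → match
6 → no match
7 → no match
8 → no match
9 → match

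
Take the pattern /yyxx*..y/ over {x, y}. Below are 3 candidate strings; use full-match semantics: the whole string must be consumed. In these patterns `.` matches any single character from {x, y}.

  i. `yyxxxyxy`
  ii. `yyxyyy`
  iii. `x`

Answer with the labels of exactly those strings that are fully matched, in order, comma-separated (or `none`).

i → match
ii → match
iii → no match — must start with `yyx`

i, ii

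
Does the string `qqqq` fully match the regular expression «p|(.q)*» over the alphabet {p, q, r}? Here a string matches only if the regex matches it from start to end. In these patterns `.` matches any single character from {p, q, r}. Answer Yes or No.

Yes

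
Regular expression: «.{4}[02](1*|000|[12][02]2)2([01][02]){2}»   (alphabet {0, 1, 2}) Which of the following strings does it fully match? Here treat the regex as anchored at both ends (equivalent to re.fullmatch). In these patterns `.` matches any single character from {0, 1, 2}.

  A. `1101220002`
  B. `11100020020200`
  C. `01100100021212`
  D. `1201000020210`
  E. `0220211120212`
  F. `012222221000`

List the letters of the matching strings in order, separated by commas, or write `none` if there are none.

A, D, E

A → match
B → no match
C → no match
D → match
E → match
F → no match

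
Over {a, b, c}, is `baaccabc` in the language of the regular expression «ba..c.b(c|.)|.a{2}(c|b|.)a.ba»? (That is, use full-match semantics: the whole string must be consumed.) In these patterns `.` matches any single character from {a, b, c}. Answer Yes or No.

Yes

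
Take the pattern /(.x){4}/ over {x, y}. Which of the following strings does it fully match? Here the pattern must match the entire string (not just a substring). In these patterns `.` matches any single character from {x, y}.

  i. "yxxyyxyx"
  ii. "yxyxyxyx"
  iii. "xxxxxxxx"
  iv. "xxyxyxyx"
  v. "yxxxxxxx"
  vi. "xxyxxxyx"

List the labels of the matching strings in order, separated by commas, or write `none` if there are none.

i → no match
ii → match
iii → match
iv → match
v → match
vi → match

ii, iii, iv, v, vi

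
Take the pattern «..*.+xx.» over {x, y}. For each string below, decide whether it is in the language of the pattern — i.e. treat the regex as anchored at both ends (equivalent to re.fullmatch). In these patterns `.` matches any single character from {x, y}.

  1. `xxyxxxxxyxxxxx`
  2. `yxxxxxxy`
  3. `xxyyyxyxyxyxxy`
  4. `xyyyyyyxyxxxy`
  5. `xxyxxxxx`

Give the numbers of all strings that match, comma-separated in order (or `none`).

1, 2, 3, 4, 5

1 → match
2. `yxxxxxxy` → match
3 → match
4 → match
5. `xxyxxxxx` → match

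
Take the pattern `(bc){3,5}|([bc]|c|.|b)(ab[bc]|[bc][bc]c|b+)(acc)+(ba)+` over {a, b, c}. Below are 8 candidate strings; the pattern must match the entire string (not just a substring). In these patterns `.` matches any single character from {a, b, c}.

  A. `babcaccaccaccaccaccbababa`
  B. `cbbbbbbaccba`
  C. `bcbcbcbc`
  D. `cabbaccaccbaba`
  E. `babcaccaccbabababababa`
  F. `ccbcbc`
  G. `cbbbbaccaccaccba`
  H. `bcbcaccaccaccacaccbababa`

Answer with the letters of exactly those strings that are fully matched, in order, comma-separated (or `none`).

A → match
B → match
C → match
D → match
E → match
F → no match
G → match
H → no match

A, B, C, D, E, G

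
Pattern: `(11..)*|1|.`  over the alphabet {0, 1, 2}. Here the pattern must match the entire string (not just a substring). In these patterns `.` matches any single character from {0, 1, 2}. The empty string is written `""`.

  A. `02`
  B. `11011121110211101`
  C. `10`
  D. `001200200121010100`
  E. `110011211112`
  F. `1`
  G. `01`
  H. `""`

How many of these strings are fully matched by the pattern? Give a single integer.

A → no match
B → no match
C → no match
D → no match
E → match
F → match
G → no match
H → match
Total matched: 3

3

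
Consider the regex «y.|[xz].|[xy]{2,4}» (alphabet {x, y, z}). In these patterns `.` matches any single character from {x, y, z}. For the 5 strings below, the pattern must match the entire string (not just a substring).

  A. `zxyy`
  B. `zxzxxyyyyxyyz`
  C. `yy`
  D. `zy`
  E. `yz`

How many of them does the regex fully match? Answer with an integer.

3

A. `zxyy` → no match
B → no match
C. `yy` → match
D. `zy` → match
E. `yz` → match
Total matched: 3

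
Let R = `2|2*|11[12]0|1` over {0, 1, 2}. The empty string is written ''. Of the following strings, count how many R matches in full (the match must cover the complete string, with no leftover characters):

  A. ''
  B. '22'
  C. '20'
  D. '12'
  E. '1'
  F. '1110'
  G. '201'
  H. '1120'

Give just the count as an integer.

5

A → match
B → match
C → no match
D → no match
E → match
F → match
G → no match
H → match
Total matched: 5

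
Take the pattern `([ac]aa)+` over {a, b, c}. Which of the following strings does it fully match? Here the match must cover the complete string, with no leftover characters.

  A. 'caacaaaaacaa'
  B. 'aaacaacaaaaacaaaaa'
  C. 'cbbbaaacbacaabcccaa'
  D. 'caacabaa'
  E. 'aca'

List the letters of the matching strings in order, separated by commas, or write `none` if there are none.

A → match
B → match
C → no match
D → no match
E → no match — must end with 'aa'

A, B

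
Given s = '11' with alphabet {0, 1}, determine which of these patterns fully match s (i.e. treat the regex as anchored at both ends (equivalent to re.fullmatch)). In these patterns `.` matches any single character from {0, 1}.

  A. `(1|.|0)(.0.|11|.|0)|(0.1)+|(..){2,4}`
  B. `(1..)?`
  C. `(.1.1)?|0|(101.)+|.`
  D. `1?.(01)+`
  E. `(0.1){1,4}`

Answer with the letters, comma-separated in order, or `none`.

A → match
B → no match
C → no match
D → no match — must end with '01'
E → no match — must start with '0'

A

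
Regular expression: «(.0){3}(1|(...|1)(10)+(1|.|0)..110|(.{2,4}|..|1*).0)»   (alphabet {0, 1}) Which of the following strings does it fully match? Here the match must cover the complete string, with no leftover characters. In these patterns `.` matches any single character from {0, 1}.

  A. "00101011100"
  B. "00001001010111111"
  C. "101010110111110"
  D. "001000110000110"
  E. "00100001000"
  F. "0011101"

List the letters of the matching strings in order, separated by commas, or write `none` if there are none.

A → match
B → no match
C → match
D → match
E → match
F → no match

A, C, D, E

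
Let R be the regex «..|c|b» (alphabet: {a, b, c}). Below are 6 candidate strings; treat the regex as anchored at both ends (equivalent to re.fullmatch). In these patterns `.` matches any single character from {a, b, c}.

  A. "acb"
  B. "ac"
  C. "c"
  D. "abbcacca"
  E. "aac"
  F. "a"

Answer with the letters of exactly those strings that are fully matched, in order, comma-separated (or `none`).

A → no match
B → match
C → match
D → no match
E → no match
F → no match

B, C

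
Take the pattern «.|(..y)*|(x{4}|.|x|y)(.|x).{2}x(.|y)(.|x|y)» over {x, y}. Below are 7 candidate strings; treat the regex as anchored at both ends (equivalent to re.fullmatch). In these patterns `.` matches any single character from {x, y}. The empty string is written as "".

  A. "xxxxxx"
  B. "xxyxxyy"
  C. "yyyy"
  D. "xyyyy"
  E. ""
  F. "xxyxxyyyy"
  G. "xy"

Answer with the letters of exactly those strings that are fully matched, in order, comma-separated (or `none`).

A → no match
B → match
C → no match
D → no match
E → match
F → match
G → no match

B, E, F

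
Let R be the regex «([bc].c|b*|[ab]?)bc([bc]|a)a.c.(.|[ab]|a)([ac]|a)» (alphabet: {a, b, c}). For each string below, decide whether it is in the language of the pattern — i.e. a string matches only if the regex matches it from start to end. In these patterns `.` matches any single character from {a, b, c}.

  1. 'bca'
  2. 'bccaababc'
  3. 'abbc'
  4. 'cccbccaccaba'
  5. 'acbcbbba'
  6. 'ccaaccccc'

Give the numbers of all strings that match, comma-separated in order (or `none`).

4

1. 'bca' → no match
2. 'bccaababc' → no match
3. 'abbc' → no match
4. 'cccbccaccaba' → match
5. 'acbcbbba' → no match
6. 'ccaaccccc' → no match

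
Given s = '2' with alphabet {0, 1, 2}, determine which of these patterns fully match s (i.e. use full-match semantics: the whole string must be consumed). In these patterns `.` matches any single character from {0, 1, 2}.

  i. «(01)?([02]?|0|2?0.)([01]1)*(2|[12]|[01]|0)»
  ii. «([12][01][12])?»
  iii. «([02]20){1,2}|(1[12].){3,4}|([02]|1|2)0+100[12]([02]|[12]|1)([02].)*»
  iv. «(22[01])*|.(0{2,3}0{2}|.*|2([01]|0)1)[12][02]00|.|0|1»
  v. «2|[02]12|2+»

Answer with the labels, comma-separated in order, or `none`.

i, iv, v

i → match
ii → no match
iii → no match
iv → match
v → match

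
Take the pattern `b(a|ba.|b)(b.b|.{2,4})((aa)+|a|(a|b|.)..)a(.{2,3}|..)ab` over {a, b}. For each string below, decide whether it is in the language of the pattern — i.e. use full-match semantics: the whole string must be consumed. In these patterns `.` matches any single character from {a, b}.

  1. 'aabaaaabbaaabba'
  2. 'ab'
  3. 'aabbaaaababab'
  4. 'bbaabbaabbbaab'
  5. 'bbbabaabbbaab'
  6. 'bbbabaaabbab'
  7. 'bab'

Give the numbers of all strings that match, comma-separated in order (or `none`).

6

1 → no match — must start with 'b'
2 → no match — must start with 'b'
3 → no match — must start with 'b'
4 → no match
5 → no match
6 → match
7 → no match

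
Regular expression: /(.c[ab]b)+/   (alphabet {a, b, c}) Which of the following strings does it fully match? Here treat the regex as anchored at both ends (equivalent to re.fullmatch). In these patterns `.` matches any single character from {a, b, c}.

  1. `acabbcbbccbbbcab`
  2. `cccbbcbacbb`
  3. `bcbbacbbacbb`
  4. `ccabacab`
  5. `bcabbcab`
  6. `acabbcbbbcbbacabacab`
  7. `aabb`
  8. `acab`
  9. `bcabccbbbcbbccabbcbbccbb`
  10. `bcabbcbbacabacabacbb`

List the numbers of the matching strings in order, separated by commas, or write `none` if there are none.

1, 3, 4, 5, 6, 8, 9, 10

1 → match
2 → no match
3 → match
4 → match
5 → match
6 → match
7 → no match
8 → match
9 → match
10 → match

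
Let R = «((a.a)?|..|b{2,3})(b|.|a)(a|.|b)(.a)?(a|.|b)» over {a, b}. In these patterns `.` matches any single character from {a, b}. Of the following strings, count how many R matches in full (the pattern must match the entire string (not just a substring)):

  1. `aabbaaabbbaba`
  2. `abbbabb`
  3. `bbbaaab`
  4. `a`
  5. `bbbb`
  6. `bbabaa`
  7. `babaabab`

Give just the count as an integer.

1

1 → no match
2. `abbbabb` → no match
3. `bbbaaab` → match
4. `a` → no match
5. `bbbb` → no match
6. `bbabaa` → no match
7. `babaabab` → no match
Total matched: 1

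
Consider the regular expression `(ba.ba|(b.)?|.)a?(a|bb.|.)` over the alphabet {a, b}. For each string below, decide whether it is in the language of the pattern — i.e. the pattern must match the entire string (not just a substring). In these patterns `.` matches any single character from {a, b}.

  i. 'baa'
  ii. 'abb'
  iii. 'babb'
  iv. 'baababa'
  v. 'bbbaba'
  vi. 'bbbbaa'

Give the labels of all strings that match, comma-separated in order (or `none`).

i. 'baa' → match
ii. 'abb' → no match
iii. 'babb' → no match
iv. 'baababa' → no match
v. 'bbbaba' → no match
vi. 'bbbbaa' → no match

i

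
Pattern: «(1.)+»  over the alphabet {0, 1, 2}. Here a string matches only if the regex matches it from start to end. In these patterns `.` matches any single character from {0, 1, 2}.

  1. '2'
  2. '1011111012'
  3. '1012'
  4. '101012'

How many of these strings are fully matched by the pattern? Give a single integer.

3

1 → no match — must start with '1'
2 → match
3 → match
4 → match
Total matched: 3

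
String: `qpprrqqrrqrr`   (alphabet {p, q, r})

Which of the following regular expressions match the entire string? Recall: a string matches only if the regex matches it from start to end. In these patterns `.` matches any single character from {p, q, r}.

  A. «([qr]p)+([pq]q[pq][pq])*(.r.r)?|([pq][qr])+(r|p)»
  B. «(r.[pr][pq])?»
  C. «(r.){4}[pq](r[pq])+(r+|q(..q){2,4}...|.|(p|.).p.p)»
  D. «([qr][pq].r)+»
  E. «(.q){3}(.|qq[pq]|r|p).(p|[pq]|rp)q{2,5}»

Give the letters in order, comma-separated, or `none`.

D

A → no match
B → no match
C → no match — must start with `r`
D → match
E → no match — must end with `q`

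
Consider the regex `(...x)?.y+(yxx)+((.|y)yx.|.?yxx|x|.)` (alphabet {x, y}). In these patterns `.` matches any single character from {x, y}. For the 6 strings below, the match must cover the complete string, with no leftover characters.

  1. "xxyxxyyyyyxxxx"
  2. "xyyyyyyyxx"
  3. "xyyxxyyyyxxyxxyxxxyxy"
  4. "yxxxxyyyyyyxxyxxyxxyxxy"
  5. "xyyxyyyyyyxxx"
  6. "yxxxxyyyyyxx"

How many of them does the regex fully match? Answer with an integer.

3

1 → no match
2. "xyyyyyyyxx" → no match
3 → match
4 → match
5 → match
6. "yxxxxyyyyyxx" → no match
Total matched: 3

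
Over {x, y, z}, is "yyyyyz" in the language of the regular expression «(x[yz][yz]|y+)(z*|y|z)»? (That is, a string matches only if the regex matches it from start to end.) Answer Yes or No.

Yes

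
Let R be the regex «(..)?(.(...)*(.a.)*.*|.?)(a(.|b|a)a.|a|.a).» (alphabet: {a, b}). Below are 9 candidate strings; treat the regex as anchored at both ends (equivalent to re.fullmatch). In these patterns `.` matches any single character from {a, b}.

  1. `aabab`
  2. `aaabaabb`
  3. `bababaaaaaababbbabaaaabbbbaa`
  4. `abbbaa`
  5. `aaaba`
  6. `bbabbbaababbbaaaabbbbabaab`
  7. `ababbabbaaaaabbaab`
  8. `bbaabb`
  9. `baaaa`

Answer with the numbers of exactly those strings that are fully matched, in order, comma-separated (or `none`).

1 → match
2 → no match
3 → match
4 → match
5 → match
6 → match
7 → match
8 → no match
9 → match

1, 3, 4, 5, 6, 7, 9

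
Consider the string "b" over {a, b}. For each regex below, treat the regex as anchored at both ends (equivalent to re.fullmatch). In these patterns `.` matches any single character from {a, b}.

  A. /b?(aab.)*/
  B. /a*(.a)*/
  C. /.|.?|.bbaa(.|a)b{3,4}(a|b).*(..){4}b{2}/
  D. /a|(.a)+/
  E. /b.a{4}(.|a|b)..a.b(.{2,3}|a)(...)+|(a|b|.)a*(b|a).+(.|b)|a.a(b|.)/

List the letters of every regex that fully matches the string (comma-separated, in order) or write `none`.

A → match
B → no match
C → match
D → no match — must end with "a"
E → no match

A, C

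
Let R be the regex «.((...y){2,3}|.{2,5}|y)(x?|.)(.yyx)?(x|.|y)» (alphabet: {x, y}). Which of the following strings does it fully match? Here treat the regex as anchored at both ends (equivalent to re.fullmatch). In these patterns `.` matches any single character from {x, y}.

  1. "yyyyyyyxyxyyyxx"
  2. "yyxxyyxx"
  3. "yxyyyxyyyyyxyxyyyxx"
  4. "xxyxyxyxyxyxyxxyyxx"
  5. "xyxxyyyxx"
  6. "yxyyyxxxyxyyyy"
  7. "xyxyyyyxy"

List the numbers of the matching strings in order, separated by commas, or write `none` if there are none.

1, 2, 3, 4, 5, 6, 7

1 → match
2. "yyxxyyxx" → match
3 → match
4 → match
5. "xyxxyyyxx" → match
6 → match
7. "xyxyyyyxy" → match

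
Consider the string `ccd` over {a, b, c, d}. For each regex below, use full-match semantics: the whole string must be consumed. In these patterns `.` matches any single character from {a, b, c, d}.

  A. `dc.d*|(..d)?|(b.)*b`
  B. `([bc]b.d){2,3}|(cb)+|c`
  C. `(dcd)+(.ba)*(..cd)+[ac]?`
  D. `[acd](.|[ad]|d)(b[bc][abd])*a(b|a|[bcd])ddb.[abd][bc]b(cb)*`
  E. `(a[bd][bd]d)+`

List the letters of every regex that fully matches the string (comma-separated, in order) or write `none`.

A → match
B → no match
C → no match — must start with `dcd`
D → no match
E → no match — must start with `a`

A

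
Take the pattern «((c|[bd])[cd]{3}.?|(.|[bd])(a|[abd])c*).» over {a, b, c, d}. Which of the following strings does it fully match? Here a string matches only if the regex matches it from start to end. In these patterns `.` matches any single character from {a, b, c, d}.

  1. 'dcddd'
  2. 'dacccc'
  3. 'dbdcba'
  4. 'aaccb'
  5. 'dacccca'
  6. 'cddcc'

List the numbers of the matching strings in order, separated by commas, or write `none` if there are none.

1 → match
2 → match
3 → no match
4 → match
5 → match
6 → match

1, 2, 4, 5, 6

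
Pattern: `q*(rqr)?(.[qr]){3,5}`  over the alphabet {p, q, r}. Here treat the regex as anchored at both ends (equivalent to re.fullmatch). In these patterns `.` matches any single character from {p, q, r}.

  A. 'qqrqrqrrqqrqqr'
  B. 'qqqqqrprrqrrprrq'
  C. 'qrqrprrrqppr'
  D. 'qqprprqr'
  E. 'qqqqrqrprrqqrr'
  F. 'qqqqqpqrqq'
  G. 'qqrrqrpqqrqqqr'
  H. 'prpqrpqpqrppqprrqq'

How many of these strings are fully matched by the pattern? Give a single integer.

A → no match
B → no match
C → no match
D → match
E → no match
F → no match
G → no match
H → no match
Total matched: 1

1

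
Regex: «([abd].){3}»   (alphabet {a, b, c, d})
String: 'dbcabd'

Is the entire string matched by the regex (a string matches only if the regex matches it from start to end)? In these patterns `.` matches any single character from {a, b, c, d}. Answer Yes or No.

No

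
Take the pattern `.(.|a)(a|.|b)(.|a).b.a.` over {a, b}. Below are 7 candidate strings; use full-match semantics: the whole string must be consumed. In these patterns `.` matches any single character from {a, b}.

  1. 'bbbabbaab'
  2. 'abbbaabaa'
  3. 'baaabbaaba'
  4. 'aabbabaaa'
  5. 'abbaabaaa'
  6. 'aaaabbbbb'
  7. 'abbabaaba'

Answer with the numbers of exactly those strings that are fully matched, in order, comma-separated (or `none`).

1, 4, 5

1 → match
2 → no match
3 → no match
4 → match
5 → match
6 → no match
7 → no match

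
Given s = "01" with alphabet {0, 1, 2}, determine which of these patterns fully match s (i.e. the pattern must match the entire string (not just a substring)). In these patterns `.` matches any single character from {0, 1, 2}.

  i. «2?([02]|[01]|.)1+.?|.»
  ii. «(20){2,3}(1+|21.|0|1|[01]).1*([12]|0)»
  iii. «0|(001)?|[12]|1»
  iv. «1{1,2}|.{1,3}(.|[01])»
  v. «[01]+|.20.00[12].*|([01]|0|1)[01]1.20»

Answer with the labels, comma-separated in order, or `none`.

i, iv, v

i → match
ii → no match — must start with "20"
iii → no match
iv → match
v → match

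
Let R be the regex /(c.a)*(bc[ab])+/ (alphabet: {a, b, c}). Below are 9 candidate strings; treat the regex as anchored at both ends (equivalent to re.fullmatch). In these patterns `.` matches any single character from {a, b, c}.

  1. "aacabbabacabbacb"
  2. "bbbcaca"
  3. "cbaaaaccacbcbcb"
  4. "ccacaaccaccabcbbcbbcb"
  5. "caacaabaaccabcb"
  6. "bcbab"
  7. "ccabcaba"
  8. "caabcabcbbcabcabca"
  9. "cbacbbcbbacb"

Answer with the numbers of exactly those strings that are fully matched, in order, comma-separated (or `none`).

1 → no match
2 → no match
3 → no match
4 → match
5 → no match
6 → no match
7 → no match
8 → match
9 → no match

4, 8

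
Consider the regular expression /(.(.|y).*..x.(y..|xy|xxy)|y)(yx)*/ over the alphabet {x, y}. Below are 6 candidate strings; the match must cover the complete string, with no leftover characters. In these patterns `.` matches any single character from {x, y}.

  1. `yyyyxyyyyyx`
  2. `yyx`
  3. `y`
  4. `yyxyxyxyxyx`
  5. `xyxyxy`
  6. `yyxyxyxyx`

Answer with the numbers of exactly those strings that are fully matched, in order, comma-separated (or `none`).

1, 2, 3, 4, 6

1 → match
2 → match
3 → match
4 → match
5 → no match
6 → match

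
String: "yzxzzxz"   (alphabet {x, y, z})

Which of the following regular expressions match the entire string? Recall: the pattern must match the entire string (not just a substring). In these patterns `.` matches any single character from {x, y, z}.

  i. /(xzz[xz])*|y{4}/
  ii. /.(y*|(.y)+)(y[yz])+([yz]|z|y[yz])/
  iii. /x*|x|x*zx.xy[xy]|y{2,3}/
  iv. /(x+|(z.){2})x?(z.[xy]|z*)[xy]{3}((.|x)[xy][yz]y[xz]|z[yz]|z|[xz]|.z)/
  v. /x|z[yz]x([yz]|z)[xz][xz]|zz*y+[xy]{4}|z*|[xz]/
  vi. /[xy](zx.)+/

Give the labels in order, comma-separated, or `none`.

vi

i → no match
ii → no match
iii → no match
iv → no match
v → no match
vi → match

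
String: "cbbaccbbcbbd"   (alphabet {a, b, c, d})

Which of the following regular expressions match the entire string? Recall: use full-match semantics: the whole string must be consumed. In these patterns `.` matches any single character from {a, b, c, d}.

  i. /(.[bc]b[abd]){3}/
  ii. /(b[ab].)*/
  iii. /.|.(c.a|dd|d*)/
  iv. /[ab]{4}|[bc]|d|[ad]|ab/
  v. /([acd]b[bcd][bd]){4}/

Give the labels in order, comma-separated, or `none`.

i → match
ii → no match
iii → no match
iv → no match
v → no match

i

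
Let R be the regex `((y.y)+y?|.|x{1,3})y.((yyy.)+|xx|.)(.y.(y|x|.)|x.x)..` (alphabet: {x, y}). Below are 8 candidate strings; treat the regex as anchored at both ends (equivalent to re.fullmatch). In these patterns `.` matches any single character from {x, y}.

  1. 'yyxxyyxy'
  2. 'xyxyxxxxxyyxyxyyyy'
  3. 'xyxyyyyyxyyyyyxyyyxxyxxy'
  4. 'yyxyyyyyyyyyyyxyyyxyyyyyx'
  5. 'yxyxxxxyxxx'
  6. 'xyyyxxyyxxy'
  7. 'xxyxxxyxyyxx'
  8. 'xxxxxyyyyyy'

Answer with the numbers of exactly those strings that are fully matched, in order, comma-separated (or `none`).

4

1 → no match
2 → no match
3 → no match
4 → match
5 → no match
6 → no match
7 → no match
8 → no match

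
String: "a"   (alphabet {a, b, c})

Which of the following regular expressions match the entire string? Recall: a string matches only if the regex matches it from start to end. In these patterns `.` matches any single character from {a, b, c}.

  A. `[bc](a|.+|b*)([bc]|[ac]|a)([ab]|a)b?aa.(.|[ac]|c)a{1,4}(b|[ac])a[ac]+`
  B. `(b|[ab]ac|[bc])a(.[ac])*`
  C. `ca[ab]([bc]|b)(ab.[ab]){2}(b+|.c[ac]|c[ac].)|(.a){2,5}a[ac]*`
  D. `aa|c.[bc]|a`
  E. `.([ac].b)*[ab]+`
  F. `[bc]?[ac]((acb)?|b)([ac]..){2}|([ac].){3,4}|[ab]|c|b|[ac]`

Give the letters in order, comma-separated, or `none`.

D, F

A → no match
B → no match
C → no match
D → match
E → no match
F → match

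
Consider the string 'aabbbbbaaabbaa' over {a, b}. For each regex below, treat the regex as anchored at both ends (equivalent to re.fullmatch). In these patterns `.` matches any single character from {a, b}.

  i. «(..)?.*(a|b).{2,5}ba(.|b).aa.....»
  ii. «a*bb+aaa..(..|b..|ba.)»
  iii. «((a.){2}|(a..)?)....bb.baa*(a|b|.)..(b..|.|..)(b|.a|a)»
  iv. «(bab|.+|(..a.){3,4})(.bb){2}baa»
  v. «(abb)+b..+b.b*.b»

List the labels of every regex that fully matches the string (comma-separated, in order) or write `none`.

i → no match
ii → match
iii → no match
iv → no match — must end with 'bbbaa'
v → no match — must start with 'abb'

ii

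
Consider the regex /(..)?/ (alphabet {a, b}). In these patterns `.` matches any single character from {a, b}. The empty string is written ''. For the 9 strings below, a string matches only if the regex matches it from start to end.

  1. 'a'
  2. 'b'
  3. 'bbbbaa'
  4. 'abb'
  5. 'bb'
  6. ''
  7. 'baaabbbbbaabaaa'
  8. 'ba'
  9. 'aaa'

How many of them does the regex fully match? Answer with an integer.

3

1 → no match
2 → no match
3 → no match
4 → no match
5 → match
6 → match
7 → no match
8 → match
9 → no match
Total matched: 3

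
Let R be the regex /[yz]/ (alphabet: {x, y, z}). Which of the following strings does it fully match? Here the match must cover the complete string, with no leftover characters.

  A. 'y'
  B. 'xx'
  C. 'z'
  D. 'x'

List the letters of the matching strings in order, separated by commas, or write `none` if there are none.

A → match
B → no match
C → match
D → no match

A, C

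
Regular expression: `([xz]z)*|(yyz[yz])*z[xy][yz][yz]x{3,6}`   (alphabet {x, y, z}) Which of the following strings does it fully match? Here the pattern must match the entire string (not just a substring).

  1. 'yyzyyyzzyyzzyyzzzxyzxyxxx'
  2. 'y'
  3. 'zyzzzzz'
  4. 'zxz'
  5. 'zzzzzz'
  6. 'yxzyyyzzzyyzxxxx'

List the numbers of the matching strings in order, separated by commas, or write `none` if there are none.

1 → no match
2 → no match
3 → no match
4 → no match
5 → match
6 → no match

5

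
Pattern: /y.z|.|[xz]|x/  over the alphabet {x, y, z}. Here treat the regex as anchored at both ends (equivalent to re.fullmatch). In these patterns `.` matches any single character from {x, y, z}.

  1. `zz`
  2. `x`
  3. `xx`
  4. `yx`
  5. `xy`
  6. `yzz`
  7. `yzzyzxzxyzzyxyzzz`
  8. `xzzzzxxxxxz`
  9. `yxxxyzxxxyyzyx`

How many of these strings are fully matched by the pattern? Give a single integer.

2

1 → no match
2 → match
3 → no match
4 → no match
5 → no match
6 → match
7 → no match
8 → no match
9 → no match
Total matched: 2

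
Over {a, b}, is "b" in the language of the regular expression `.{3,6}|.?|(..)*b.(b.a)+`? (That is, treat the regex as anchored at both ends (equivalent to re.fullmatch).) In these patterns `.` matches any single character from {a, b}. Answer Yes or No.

Yes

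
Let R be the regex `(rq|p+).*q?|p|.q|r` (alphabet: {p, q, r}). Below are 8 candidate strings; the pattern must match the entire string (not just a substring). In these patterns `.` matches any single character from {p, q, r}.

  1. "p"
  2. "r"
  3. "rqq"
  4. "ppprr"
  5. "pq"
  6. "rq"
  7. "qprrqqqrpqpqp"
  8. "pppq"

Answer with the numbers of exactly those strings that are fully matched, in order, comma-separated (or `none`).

1 → match
2 → match
3 → match
4 → match
5 → match
6 → match
7 → no match
8 → match

1, 2, 3, 4, 5, 6, 8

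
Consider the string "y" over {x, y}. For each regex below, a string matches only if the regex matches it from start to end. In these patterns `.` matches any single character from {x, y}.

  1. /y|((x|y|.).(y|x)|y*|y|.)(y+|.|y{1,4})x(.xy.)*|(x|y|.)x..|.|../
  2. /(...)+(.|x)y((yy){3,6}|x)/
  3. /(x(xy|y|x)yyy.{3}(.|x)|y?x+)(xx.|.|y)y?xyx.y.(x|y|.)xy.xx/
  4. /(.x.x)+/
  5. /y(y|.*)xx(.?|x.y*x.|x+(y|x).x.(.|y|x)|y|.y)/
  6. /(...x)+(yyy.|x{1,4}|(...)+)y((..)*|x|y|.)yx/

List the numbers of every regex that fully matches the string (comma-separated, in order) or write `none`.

1 → match
2 → no match
3 → no match — must end with "xx"
4 → no match — must end with "x"
5 → no match
6 → no match — must end with "yx"

1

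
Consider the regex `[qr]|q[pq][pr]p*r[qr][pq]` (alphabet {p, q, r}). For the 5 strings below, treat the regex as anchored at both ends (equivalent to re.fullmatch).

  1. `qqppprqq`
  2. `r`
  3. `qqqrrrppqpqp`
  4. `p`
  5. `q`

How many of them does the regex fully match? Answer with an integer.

1 → match
2 → match
3 → no match
4 → no match
5 → match
Total matched: 3

3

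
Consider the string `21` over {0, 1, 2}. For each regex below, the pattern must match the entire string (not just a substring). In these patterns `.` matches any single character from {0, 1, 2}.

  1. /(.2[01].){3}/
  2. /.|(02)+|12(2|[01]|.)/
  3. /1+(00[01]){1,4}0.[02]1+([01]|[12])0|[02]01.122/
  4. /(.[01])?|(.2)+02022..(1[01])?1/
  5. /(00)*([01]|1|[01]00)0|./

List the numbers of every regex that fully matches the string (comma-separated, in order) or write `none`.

4

1 → no match
2 → no match
3 → no match
4 → match
5 → no match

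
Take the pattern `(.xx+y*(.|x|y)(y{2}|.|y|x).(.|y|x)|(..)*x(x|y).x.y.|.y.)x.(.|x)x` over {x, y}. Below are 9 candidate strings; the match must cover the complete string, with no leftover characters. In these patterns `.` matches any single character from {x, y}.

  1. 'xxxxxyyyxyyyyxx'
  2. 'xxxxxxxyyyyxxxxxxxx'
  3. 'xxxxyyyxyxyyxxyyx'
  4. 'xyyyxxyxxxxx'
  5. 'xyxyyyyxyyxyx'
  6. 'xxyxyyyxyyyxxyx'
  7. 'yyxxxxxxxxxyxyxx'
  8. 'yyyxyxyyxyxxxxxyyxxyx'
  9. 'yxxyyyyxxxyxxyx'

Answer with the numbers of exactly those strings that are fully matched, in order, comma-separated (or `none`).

1 → no match
2 → match
3 → no match
4 → no match
5 → no match
6 → no match
7 → no match
8 → match
9 → match

2, 8, 9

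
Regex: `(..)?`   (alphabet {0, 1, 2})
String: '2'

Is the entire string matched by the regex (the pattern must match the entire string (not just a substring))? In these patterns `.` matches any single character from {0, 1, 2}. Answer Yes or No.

No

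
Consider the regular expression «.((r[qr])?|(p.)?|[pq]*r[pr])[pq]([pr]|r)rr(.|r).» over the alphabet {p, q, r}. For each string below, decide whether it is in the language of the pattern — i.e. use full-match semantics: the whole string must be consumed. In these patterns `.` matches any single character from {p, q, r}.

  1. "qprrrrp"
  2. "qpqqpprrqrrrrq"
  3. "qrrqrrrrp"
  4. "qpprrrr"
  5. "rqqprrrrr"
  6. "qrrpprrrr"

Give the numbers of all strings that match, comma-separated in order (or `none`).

1, 2, 3, 4, 6

1 → match
2 → match
3 → match
4 → match
5 → no match
6 → match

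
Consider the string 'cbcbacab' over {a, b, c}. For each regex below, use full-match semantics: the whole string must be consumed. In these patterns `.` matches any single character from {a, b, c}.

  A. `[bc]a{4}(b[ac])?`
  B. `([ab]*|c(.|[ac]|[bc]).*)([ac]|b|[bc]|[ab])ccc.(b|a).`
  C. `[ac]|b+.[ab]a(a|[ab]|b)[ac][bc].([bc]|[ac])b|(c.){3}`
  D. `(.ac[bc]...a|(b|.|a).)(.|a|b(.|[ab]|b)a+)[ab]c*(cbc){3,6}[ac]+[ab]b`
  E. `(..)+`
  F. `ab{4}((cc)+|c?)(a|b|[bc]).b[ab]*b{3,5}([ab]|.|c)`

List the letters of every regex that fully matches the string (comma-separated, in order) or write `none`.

A → no match
B → no match
C → no match
D → no match
E → match
F → no match — must start with 'ab'

E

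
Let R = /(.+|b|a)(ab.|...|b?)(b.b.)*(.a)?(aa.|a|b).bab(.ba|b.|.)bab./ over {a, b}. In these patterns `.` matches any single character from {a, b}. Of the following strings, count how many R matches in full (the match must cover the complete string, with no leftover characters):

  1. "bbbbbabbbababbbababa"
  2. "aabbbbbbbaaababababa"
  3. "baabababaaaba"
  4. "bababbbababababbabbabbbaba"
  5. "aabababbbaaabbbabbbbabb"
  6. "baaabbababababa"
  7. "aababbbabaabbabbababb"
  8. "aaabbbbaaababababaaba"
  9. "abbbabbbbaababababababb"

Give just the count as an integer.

7

1 → match
2 → match
3 → no match
4 → match
5 → match
6 → match
7 → match
8 → no match
9 → match
Total matched: 7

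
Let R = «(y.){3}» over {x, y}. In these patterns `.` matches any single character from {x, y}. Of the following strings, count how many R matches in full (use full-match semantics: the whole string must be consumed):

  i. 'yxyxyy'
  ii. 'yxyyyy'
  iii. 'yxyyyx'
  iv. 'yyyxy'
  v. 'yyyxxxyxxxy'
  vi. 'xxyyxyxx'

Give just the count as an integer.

i → match
ii → match
iii → match
iv → no match
v → no match
vi → no match — must start with 'y'
Total matched: 3

3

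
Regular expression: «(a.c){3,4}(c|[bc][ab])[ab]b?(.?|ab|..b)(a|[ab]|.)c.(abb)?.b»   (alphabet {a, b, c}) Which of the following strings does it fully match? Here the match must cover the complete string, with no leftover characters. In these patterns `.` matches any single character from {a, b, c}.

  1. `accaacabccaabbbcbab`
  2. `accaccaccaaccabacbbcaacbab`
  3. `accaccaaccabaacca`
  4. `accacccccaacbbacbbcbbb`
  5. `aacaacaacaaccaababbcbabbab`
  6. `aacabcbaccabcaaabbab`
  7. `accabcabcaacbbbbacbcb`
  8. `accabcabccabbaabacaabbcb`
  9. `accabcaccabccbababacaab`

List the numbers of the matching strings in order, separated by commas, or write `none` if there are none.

1 → match
2 → no match
3 → no match — must end with `b`
4 → no match
5 → match
6 → no match
7 → match
8 → match
9 → match

1, 5, 7, 8, 9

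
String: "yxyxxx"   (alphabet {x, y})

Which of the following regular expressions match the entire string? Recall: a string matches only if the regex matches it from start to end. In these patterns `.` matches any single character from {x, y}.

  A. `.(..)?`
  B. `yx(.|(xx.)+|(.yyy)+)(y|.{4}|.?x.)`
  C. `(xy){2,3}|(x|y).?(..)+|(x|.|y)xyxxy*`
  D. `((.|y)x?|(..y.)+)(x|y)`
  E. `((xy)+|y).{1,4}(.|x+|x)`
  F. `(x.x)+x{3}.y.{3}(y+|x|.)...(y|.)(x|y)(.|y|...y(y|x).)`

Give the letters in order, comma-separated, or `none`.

B, C, E

A → no match
B → match
C → match
D → no match
E → match
F → no match — must start with "x"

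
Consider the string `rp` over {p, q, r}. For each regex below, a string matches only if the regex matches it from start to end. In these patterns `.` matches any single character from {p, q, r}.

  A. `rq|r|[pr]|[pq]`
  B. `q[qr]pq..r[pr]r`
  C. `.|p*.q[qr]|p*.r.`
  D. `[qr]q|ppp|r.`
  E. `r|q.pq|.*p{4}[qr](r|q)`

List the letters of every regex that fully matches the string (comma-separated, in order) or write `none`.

D

A → no match
B → no match — must start with `q`
C → no match
D → match
E → no match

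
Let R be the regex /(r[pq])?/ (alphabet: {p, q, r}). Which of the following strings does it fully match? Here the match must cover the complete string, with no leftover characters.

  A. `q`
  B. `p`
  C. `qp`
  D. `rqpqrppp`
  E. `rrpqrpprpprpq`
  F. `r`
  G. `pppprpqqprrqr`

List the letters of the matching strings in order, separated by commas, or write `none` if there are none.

A → no match
B → no match
C → no match
D → no match
E → no match
F → no match
G → no match

none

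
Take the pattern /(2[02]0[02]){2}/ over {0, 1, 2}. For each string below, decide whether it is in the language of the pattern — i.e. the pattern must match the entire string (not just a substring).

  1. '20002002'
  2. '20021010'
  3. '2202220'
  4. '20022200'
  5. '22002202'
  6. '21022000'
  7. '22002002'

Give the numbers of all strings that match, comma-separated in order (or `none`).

1 → match
2 → no match
3 → no match
4 → match
5 → match
6 → no match
7 → match

1, 4, 5, 7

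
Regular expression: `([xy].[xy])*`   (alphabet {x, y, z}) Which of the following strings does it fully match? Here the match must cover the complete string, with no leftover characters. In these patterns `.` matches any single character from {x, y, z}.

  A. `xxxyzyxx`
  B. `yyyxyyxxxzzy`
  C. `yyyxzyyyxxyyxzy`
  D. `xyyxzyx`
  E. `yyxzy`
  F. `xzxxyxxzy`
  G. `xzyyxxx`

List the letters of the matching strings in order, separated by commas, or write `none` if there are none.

A → no match
B → no match
C → match
D → no match
E → no match
F → match
G → no match

C, F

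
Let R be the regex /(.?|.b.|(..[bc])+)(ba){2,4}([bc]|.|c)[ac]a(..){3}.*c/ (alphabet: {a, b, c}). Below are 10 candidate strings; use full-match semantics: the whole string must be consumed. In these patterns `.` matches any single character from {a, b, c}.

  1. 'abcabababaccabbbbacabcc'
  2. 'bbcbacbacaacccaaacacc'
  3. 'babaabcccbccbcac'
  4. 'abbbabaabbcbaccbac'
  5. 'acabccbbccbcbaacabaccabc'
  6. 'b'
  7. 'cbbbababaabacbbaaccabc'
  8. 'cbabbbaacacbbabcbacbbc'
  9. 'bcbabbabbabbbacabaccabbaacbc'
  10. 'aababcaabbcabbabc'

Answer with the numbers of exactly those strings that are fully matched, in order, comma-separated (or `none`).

1 → no match
2 → no match
3 → no match
4 → no match
5 → no match
6 → no match — must end with 'c'
7 → match
8 → no match
9 → no match
10 → no match

7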